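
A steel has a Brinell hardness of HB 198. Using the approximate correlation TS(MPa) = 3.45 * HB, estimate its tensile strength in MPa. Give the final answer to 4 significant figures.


TS (MPa) = 3.45 * HB
TS = 3.45 * 198
TS = 683.1 MPa


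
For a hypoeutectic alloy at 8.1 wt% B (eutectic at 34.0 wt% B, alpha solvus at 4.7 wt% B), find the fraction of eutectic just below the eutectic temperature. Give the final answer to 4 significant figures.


f_primary = (C_e - C0) / (C_e - C_alpha_max)
f_primary = (34.0 - 8.1) / (34.0 - 4.7)
f_primary = 0.883959
f_eutectic = 1 - 0.883959 = 0.116


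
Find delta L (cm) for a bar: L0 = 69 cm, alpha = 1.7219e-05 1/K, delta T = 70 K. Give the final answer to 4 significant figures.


dL = L0 * alpha * dT
dL = 69 * 1.7219e-05 * 70
dL = 0.08317 cm


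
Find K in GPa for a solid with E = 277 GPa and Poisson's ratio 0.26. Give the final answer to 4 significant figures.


K = E / (3*(1-2*nu))
K = 277 / (3*(1-2*0.26))
K = 192.4 GPa


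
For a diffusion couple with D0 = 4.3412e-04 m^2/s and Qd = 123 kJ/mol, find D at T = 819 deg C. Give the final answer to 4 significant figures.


D = D0 * exp(-Qd / (R*T))
T = 1092.15 K
D = 4.3412e-04 * exp(-123e3 / (8.314 * 1092.15))
D = 5.684e-10 m^2/s


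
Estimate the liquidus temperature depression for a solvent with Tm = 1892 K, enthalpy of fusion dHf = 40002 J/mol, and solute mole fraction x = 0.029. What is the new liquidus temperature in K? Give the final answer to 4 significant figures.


dT = R*Tm^2*x / dHf
dT = 8.314 * 1892^2 * 0.029 / 40002
dT = 21.5759 K
T_new = 1892 - 21.5759 = 1870 K


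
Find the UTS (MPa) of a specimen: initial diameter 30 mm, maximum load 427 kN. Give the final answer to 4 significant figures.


A0 = pi*(d/2)^2 = pi*(30/2)^2 = 706.858 mm^2
UTS = F_max / A0 = 427*1000 / 706.858
UTS = 604.1 MPa


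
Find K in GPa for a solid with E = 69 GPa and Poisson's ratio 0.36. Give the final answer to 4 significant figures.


K = E / (3*(1-2*nu))
K = 69 / (3*(1-2*0.36))
K = 82.14 GPa


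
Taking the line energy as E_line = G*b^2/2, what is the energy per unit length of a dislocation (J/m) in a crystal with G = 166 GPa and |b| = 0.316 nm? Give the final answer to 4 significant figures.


E = G*b^2/2
b = 0.316 nm = 3.16e-10 m
G = 166 GPa = 1.66e+11 Pa
E = 0.5 * 1.66e+11 * (3.16e-10)^2
E = 8.288e-09 J/m


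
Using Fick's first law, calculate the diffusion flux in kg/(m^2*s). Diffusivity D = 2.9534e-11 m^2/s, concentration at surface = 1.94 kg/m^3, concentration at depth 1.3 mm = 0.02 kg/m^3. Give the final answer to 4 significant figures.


J = -D * (dC/dx) = D * (C1 - C2) / dx
J = 2.9534e-11 * (1.94 - 0.02) / 1.3e-03
J = 4.362e-08 kg/(m^2*s)


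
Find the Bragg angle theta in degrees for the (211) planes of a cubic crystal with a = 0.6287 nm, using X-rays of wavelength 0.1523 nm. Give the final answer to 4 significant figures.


d = a / sqrt(h^2+k^2+l^2)
d = 0.6287 / sqrt(6) = 0.256666 nm
lambda = 2*d*sin(theta)  =>  sin(theta) = lambda / (2*d)
sin(theta) = 0.1523 / (2 * 0.256666) = 0.296689
theta = 17.26 deg


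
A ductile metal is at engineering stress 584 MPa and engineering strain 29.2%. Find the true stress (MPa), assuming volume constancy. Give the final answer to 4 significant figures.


sigma_true = sigma_eng * (1 + epsilon_eng)
sigma_true = 584 * (1 + 0.292)
sigma_true = 754.5 MPa


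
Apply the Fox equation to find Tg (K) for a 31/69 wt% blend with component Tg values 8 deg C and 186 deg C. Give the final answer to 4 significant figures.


1/Tg = w1/Tg1 + w2/Tg2 (in Kelvin)
Tg1 = 281.15 K, Tg2 = 459.15 K
1/Tg = 0.31/281.15 + 0.69/459.15
Tg = 383.8 K


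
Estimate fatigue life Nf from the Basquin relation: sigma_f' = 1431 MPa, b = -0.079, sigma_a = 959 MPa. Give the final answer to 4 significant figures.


sigma_a = sigma_f' * (2*Nf)^b
2*Nf = (sigma_a / sigma_f')^(1/b)
2*Nf = (959 / 1431)^(1/-0.079)
2*Nf = 158.586
Nf = 79.29 cycles


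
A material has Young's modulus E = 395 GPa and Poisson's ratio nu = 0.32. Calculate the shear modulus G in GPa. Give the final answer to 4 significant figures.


G = E / (2*(1+nu))
G = 395 / (2*(1+0.32))
G = 149.6 GPa


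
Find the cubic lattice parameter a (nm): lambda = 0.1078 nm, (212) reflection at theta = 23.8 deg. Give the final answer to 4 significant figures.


d = lambda / (2*sin(theta))
d = 0.1078 / (2*sin(23.8 deg))
d = 0.133566 nm
a = d * sqrt(h^2+k^2+l^2) = 0.133566 * sqrt(9)
a = 0.4007 nm


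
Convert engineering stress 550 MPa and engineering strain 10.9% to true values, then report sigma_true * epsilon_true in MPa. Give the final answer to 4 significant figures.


sigma_true = sigma_eng * (1 + epsilon_eng)
sigma_true = 550 * (1 + 0.109) = 609.95 MPa
epsilon_true = ln(1 + epsilon_eng)
epsilon_true = ln(1 + 0.109) = 0.103459
sigma_true * epsilon_true = 609.95 * 0.103459 = 63.1 MPa


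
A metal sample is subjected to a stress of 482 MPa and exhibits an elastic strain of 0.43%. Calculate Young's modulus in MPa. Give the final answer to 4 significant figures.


E = sigma / epsilon
epsilon = 0.43% = 4.3e-03
E = 482 / 4.3e-03
E = 112100 MPa


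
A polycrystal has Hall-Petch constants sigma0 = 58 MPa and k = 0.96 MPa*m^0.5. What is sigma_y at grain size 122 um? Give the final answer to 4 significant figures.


sigma_y = sigma0 + k / sqrt(d)
d = 122 um = 1.22e-04 m
sigma_y = 58 + 0.96 / sqrt(1.22e-04)
sigma_y = 144.9 MPa


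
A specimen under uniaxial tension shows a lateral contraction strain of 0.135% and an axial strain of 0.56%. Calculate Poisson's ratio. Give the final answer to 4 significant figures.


nu = -epsilon_lat / epsilon_axial
Lateral strain is contraction (negative), so using magnitudes:
nu = 0.135 / 0.56
nu = 0.2411


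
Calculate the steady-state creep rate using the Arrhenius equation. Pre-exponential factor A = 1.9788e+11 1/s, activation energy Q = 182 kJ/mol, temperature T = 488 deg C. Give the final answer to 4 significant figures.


rate = A * exp(-Q / (R*T))
T = 488 + 273.15 = 761.15 K
rate = 1.9788e+11 * exp(-182e3 / (8.314 * 761.15))
rate = 0.06398 1/s


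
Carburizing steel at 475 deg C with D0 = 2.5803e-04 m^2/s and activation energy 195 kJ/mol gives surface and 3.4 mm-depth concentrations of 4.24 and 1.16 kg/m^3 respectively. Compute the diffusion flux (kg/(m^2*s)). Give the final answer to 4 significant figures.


Step 1: D = D0 * exp(-Qd/(R*T))
T = 475 + 273.15 = 748.15 K
D = 2.5803e-04 * exp(-195e3 / (8.314 * 748.15)) = 6.26022e-18 m^2/s
Step 2: J = D * (C1 - C2) / dx
J = 6.26022e-18 * (4.24 - 1.16) / 3.4e-03
J = 5.671e-15 kg/(m^2*s)


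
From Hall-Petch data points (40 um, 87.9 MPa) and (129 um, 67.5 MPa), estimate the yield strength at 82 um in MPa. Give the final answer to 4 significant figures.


sigma_y = sigma0 + k / sqrt(d)
1/sqrt(d1) = 1/sqrt(4e-05) = 158.114;  1/sqrt(d2) = 88.0451
k = (sigma1 - sigma2) / (1/sqrt(d1) - 1/sqrt(d2)) = (87.9 - 67.5) / (158.114 - 88.0451) = 0.291142 MPa*m^0.5
sigma0 = sigma1 - k/sqrt(d1) = 87.9 - 0.291142*158.114 = 41.8663 MPa
sigma_y(d3) = 41.8663 + 0.291142 / sqrt(8.2e-05) = 74.02 MPa


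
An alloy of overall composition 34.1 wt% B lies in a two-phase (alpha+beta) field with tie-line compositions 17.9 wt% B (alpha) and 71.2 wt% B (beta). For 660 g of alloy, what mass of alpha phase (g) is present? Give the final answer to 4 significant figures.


f_alpha = (C_beta - C0) / (C_beta - C_alpha)
f_alpha = (71.2 - 34.1) / (71.2 - 17.9) = 0.69606
m_alpha = f_alpha * m_total = 0.69606 * 660 = 459.4 g


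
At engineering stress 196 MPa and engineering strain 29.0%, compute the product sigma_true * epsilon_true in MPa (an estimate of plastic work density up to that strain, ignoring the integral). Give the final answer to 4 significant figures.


sigma_true = sigma_eng * (1 + epsilon_eng)
sigma_true = 196 * (1 + 0.29) = 252.84 MPa
epsilon_true = ln(1 + epsilon_eng)
epsilon_true = ln(1 + 0.29) = 0.254642
sigma_true * epsilon_true = 252.84 * 0.254642 = 64.38 MPa


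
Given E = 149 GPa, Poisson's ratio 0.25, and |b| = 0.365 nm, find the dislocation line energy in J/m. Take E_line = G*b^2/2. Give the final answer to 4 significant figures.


Step 1: G = E / (2*(1+nu))
G = 149 / (2*(1+0.25)) = 59.6 GPa = 5.96e+10 Pa
Step 2: E_line = G*b^2/2
b = 0.365 nm = 3.65e-10 m
E_line = 0.5 * 5.96e+10 * (3.65e-10)^2 = 3.97e-09 J/m


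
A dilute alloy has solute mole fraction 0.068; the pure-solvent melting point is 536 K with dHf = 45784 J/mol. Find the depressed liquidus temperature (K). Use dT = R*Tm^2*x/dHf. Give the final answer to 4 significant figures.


dT = R*Tm^2*x / dHf
dT = 8.314 * 536^2 * 0.068 / 45784
dT = 3.5476 K
T_new = 536 - 3.5476 = 532.5 K


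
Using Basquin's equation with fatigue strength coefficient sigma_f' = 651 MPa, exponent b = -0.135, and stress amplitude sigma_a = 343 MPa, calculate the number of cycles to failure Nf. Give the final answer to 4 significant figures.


sigma_a = sigma_f' * (2*Nf)^b
2*Nf = (sigma_a / sigma_f')^(1/b)
2*Nf = (343 / 651)^(1/-0.135)
2*Nf = 115.182
Nf = 57.59 cycles


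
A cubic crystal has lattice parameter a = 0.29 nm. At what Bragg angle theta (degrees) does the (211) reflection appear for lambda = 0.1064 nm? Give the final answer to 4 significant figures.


d = a / sqrt(h^2+k^2+l^2)
d = 0.29 / sqrt(6) = 0.118392 nm
lambda = 2*d*sin(theta)  =>  sin(theta) = lambda / (2*d)
sin(theta) = 0.1064 / (2 * 0.118392) = 0.449355
theta = 26.7 deg


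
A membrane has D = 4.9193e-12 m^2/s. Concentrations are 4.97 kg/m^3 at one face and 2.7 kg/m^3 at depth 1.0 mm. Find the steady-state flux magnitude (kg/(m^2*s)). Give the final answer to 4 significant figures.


J = -D * (dC/dx) = D * (C1 - C2) / dx
J = 4.9193e-12 * (4.97 - 2.7) / 1e-03
J = 1.117e-08 kg/(m^2*s)


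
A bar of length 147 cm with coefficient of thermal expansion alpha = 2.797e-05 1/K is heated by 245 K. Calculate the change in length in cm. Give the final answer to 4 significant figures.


dL = L0 * alpha * dT
dL = 147 * 2.797e-05 * 245
dL = 1.007 cm


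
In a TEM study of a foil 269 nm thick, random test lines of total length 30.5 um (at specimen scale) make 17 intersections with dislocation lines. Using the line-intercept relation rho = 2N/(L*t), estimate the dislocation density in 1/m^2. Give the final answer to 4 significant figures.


rho = 2N / (L * t)
L = 30.5 um = 3.05e-05 m, t = 269 nm = 2.69e-07 m
rho = 2 * 17 / (3.05e-05 * 2.69e-07)
rho = 4.144e+12 1/m^2


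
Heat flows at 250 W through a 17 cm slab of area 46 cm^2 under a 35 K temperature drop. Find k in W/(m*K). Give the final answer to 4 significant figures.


k = Q*L / (A*dT)
L = 0.17 m, A = 4.6e-03 m^2
k = 250 * 0.17 / (4.6e-03 * 35)
k = 264 W/(m*K)


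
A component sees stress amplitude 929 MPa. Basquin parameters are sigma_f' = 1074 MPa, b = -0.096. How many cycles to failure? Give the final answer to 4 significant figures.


sigma_a = sigma_f' * (2*Nf)^b
2*Nf = (sigma_a / sigma_f')^(1/b)
2*Nf = (929 / 1074)^(1/-0.096)
2*Nf = 4.53034
Nf = 2.265 cycles


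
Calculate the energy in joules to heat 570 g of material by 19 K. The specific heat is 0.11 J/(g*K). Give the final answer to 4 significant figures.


Q = m * cp * dT
Q = 570 * 0.11 * 19
Q = 1191 J


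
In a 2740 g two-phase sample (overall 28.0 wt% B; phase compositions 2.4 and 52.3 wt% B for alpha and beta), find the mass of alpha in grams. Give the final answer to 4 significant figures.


f_alpha = (C_beta - C0) / (C_beta - C_alpha)
f_alpha = (52.3 - 28.0) / (52.3 - 2.4) = 0.486974
m_alpha = f_alpha * m_total = 0.486974 * 2740 = 1334 g


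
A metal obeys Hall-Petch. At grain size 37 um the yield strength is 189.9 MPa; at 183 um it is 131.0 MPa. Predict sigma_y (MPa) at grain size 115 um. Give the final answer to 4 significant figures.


sigma_y = sigma0 + k / sqrt(d)
1/sqrt(d1) = 1/sqrt(3.7e-05) = 164.399;  1/sqrt(d2) = 73.9221
k = (sigma1 - sigma2) / (1/sqrt(d1) - 1/sqrt(d2)) = (189.9 - 131.0) / (164.399 - 73.9221) = 0.650995 MPa*m^0.5
sigma0 = sigma1 - k/sqrt(d1) = 189.9 - 0.650995*164.399 = 82.8771 MPa
sigma_y(d3) = 82.8771 + 0.650995 / sqrt(1.15e-04) = 143.6 MPa


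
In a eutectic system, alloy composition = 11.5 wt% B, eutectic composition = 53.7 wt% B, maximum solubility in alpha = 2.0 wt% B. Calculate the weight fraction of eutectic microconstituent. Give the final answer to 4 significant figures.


f_primary = (C_e - C0) / (C_e - C_alpha_max)
f_primary = (53.7 - 11.5) / (53.7 - 2.0)
f_primary = 0.816248
f_eutectic = 1 - 0.816248 = 0.1838


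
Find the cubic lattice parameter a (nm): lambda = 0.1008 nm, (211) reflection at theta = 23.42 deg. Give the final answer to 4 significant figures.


d = lambda / (2*sin(theta))
d = 0.1008 / (2*sin(23.42 deg))
d = 0.126803 nm
a = d * sqrt(h^2+k^2+l^2) = 0.126803 * sqrt(6)
a = 0.3106 nm


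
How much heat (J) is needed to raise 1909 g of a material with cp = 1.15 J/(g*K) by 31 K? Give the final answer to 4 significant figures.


Q = m * cp * dT
Q = 1909 * 1.15 * 31
Q = 68060 J


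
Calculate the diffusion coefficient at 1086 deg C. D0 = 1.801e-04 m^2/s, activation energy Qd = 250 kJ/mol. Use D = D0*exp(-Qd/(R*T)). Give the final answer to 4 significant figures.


D = D0 * exp(-Qd / (R*T))
T = 1359.15 K
D = 1.801e-04 * exp(-250e3 / (8.314 * 1359.15))
D = 4.438e-14 m^2/s


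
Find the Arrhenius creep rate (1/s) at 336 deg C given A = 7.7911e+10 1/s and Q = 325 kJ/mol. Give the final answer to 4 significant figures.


rate = A * exp(-Q / (R*T))
T = 336 + 273.15 = 609.15 K
rate = 7.7911e+10 * exp(-325e3 / (8.314 * 609.15))
rate = 1.052e-17 1/s


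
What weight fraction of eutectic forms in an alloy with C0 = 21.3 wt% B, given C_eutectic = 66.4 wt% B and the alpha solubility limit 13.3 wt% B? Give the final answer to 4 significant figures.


f_primary = (C_e - C0) / (C_e - C_alpha_max)
f_primary = (66.4 - 21.3) / (66.4 - 13.3)
f_primary = 0.849341
f_eutectic = 1 - 0.849341 = 0.1507


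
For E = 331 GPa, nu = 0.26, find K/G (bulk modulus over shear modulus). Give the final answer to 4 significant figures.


G = E / (2*(1+nu))
G = 331 / (2*(1+0.26)) = 131.349 GPa
K = E / (3*(1-2*nu))
K = 331 / (3*(1-2*0.26)) = 229.861 GPa
K/G = 229.861 / 131.349 = 1.75


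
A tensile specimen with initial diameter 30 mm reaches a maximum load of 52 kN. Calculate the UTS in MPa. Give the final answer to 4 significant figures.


A0 = pi*(d/2)^2 = pi*(30/2)^2 = 706.858 mm^2
UTS = F_max / A0 = 52*1000 / 706.858
UTS = 73.56 MPa


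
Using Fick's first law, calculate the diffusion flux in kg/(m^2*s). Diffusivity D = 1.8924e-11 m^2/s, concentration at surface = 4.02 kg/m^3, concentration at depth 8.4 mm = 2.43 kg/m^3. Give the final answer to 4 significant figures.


J = -D * (dC/dx) = D * (C1 - C2) / dx
J = 1.8924e-11 * (4.02 - 2.43) / 8.4e-03
J = 3.582e-09 kg/(m^2*s)


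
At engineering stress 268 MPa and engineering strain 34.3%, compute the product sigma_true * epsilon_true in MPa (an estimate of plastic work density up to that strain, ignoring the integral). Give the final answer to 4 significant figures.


sigma_true = sigma_eng * (1 + epsilon_eng)
sigma_true = 268 * (1 + 0.343) = 359.924 MPa
epsilon_true = ln(1 + epsilon_eng)
epsilon_true = ln(1 + 0.343) = 0.294906
sigma_true * epsilon_true = 359.924 * 0.294906 = 106.1 MPa


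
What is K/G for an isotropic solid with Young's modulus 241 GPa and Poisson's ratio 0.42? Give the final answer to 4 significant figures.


G = E / (2*(1+nu))
G = 241 / (2*(1+0.42)) = 84.8592 GPa
K = E / (3*(1-2*nu))
K = 241 / (3*(1-2*0.42)) = 502.083 GPa
K/G = 502.083 / 84.8592 = 5.917


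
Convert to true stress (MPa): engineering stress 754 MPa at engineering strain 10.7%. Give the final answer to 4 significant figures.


sigma_true = sigma_eng * (1 + epsilon_eng)
sigma_true = 754 * (1 + 0.107)
sigma_true = 834.7 MPa


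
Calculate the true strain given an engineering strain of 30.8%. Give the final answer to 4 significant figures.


epsilon_true = ln(1 + epsilon_eng)
epsilon_true = ln(1 + 0.308)
epsilon_true = 0.2685


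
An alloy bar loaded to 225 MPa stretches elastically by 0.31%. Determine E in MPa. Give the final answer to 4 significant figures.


E = sigma / epsilon
epsilon = 0.31% = 3.1e-03
E = 225 / 3.1e-03
E = 72580 MPa


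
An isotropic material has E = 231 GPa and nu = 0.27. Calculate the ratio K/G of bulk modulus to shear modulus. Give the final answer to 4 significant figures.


G = E / (2*(1+nu))
G = 231 / (2*(1+0.27)) = 90.9449 GPa
K = E / (3*(1-2*nu))
K = 231 / (3*(1-2*0.27)) = 167.391 GPa
K/G = 167.391 / 90.9449 = 1.841


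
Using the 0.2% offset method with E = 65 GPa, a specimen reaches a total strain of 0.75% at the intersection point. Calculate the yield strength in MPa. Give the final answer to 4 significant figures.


Offset strain = 0.002
Elastic strain at yield = total_strain - offset = 7.5e-03 - 0.002 = 5.5e-03
sigma_y = E * elastic_strain = 65000 * 5.5e-03
sigma_y = 357.5 MPa


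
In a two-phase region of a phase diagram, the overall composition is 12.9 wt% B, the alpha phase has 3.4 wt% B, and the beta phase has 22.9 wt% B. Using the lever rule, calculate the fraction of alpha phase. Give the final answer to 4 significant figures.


f_alpha = (C_beta - C0) / (C_beta - C_alpha)
f_alpha = (22.9 - 12.9) / (22.9 - 3.4)
f_alpha = 0.5128


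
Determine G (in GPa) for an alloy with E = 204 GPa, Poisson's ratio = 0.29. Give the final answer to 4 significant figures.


G = E / (2*(1+nu))
G = 204 / (2*(1+0.29))
G = 79.07 GPa


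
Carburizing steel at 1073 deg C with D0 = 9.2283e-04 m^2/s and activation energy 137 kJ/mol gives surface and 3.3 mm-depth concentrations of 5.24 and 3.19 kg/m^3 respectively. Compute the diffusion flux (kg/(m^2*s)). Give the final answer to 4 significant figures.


Step 1: D = D0 * exp(-Qd/(R*T))
T = 1073 + 273.15 = 1346.15 K
D = 9.2283e-04 * exp(-137e3 / (8.314 * 1346.15)) = 4.45575e-09 m^2/s
Step 2: J = D * (C1 - C2) / dx
J = 4.45575e-09 * (5.24 - 3.19) / 3.3e-03
J = 2.768e-06 kg/(m^2*s)


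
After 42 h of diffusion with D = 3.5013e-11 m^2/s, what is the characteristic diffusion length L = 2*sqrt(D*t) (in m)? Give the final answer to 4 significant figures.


t = 42 hr = 151200 s
Diffusion length = 2*sqrt(D*t)
= 2*sqrt(3.5013e-11 * 151200)
= 4.602e-03 m


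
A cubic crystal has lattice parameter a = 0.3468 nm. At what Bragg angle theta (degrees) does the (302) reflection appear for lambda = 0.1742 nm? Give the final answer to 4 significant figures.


d = a / sqrt(h^2+k^2+l^2)
d = 0.3468 / sqrt(13) = 0.096185 nm
lambda = 2*d*sin(theta)  =>  sin(theta) = lambda / (2*d)
sin(theta) = 0.1742 / (2 * 0.096185) = 0.905546
theta = 64.9 deg


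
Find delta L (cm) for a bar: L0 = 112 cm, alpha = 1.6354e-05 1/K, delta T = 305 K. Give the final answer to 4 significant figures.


dL = L0 * alpha * dT
dL = 112 * 1.6354e-05 * 305
dL = 0.5587 cm


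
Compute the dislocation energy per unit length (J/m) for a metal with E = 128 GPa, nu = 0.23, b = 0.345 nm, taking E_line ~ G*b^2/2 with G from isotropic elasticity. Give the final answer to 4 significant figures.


Step 1: G = E / (2*(1+nu))
G = 128 / (2*(1+0.23)) = 52.0325 GPa = 5.20325e+10 Pa
Step 2: E_line = G*b^2/2
b = 0.345 nm = 3.45e-10 m
E_line = 0.5 * 5.20325e+10 * (3.45e-10)^2 = 3.097e-09 J/m


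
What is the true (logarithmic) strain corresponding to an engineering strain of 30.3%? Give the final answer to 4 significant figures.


epsilon_true = ln(1 + epsilon_eng)
epsilon_true = ln(1 + 0.303)
epsilon_true = 0.2647


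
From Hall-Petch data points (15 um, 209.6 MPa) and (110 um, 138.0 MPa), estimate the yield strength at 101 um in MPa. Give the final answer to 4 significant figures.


sigma_y = sigma0 + k / sqrt(d)
1/sqrt(d1) = 1/sqrt(1.5e-05) = 258.199;  1/sqrt(d2) = 95.3463
k = (sigma1 - sigma2) / (1/sqrt(d1) - 1/sqrt(d2)) = (209.6 - 138.0) / (258.199 - 95.3463) = 0.439661 MPa*m^0.5
sigma0 = sigma1 - k/sqrt(d1) = 209.6 - 0.439661*258.199 = 96.0799 MPa
sigma_y(d3) = 96.0799 + 0.439661 / sqrt(1.01e-04) = 139.8 MPa


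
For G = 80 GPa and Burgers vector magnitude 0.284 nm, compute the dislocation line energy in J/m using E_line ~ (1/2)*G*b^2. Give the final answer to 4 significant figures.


E = G*b^2/2
b = 0.284 nm = 2.84e-10 m
G = 80 GPa = 8e+10 Pa
E = 0.5 * 8e+10 * (2.84e-10)^2
E = 3.226e-09 J/m


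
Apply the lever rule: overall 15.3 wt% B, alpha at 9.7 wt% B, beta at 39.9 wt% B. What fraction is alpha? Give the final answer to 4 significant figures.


f_alpha = (C_beta - C0) / (C_beta - C_alpha)
f_alpha = (39.9 - 15.3) / (39.9 - 9.7)
f_alpha = 0.8146


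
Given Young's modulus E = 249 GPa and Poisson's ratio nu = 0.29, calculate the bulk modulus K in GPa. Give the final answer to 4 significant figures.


K = E / (3*(1-2*nu))
K = 249 / (3*(1-2*0.29))
K = 197.6 GPa


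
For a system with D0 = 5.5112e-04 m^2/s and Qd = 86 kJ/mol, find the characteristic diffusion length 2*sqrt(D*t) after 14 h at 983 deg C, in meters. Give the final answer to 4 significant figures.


Step 1: D = D0 * exp(-Qd/(R*T))
T = 1256.15 K
D = 5.5112e-04 * exp(-86e3 / (8.314 * 1256.15)) = 1.46207e-07 m^2/s
Step 2: L = 2*sqrt(D*t)
t = 14 h = 50400 s
L = 2*sqrt(1.46207e-07 * 50400) = 0.1717 m


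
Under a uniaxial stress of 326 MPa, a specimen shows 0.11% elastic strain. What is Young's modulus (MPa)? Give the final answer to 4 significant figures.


E = sigma / epsilon
epsilon = 0.11% = 1.1e-03
E = 326 / 1.1e-03
E = 296400 MPa


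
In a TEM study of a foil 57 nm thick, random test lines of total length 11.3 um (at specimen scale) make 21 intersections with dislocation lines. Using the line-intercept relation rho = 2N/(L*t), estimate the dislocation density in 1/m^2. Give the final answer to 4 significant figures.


rho = 2N / (L * t)
L = 11.3 um = 1.13e-05 m, t = 57 nm = 5.7e-08 m
rho = 2 * 21 / (1.13e-05 * 5.7e-08)
rho = 6.521e+13 1/m^2


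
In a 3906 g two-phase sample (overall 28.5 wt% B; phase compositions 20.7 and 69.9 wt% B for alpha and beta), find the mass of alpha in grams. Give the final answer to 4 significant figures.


f_alpha = (C_beta - C0) / (C_beta - C_alpha)
f_alpha = (69.9 - 28.5) / (69.9 - 20.7) = 0.841463
m_alpha = f_alpha * m_total = 0.841463 * 3906 = 3287 g


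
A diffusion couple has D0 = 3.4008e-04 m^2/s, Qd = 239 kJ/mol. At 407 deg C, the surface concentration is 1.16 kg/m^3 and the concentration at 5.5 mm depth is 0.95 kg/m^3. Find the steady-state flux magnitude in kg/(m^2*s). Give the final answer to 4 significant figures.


Step 1: D = D0 * exp(-Qd/(R*T))
T = 407 + 273.15 = 680.15 K
D = 3.4008e-04 * exp(-239e3 / (8.314 * 680.15)) = 1.49978e-22 m^2/s
Step 2: J = D * (C1 - C2) / dx
J = 1.49978e-22 * (1.16 - 0.95) / 5.5e-03
J = 5.726e-21 kg/(m^2*s)


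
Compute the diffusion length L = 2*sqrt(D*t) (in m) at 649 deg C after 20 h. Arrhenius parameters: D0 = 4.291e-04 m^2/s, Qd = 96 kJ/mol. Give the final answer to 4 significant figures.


Step 1: D = D0 * exp(-Qd/(R*T))
T = 922.15 K
D = 4.291e-04 * exp(-96e3 / (8.314 * 922.15)) = 1.56494e-09 m^2/s
Step 2: L = 2*sqrt(D*t)
t = 20 h = 72000 s
L = 2*sqrt(1.56494e-09 * 72000) = 0.02123 m


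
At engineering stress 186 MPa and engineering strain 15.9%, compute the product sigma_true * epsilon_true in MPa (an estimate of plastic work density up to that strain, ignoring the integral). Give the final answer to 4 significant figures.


sigma_true = sigma_eng * (1 + epsilon_eng)
sigma_true = 186 * (1 + 0.159) = 215.574 MPa
epsilon_true = ln(1 + epsilon_eng)
epsilon_true = ln(1 + 0.159) = 0.147558
sigma_true * epsilon_true = 215.574 * 0.147558 = 31.81 MPa


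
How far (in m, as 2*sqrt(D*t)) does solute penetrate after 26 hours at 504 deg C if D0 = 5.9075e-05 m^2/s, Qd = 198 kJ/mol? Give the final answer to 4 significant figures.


Step 1: D = D0 * exp(-Qd/(R*T))
T = 777.15 K
D = 5.9075e-05 * exp(-198e3 / (8.314 * 777.15)) = 2.90225e-18 m^2/s
Step 2: L = 2*sqrt(D*t)
t = 26 h = 93600 s
L = 2*sqrt(2.90225e-18 * 93600) = 1.042e-06 m


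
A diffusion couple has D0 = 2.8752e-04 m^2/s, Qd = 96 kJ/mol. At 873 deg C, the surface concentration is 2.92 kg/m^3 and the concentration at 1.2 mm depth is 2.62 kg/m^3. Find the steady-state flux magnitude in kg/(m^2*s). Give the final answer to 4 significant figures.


Step 1: D = D0 * exp(-Qd/(R*T))
T = 873 + 273.15 = 1146.15 K
D = 2.8752e-04 * exp(-96e3 / (8.314 * 1146.15)) = 1.21173e-08 m^2/s
Step 2: J = D * (C1 - C2) / dx
J = 1.21173e-08 * (2.92 - 2.62) / 1.2e-03
J = 3.029e-06 kg/(m^2*s)


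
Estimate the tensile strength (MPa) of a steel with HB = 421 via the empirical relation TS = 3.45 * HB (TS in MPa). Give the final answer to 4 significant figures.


TS (MPa) = 3.45 * HB
TS = 3.45 * 421
TS = 1452 MPa


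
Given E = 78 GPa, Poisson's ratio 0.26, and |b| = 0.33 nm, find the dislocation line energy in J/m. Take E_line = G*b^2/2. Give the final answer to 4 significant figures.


Step 1: G = E / (2*(1+nu))
G = 78 / (2*(1+0.26)) = 30.9524 GPa = 3.09524e+10 Pa
Step 2: E_line = G*b^2/2
b = 0.33 nm = 3.3e-10 m
E_line = 0.5 * 3.09524e+10 * (3.3e-10)^2 = 1.685e-09 J/m


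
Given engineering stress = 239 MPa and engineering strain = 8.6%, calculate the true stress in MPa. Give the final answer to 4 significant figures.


sigma_true = sigma_eng * (1 + epsilon_eng)
sigma_true = 239 * (1 + 0.086)
sigma_true = 259.6 MPa


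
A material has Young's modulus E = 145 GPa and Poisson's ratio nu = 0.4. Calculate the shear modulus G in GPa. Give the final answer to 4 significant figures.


G = E / (2*(1+nu))
G = 145 / (2*(1+0.4))
G = 51.79 GPa


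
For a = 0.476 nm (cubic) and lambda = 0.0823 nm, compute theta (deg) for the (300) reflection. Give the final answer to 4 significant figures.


d = a / sqrt(h^2+k^2+l^2)
d = 0.476 / sqrt(9) = 0.158667 nm
lambda = 2*d*sin(theta)  =>  sin(theta) = lambda / (2*d)
sin(theta) = 0.0823 / (2 * 0.158667) = 0.259349
theta = 15.03 deg


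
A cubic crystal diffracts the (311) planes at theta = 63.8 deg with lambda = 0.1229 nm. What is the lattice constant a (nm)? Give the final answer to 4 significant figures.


d = lambda / (2*sin(theta))
d = 0.1229 / (2*sin(63.8 deg))
d = 0.0684864 nm
a = d * sqrt(h^2+k^2+l^2) = 0.0684864 * sqrt(11)
a = 0.2271 nm


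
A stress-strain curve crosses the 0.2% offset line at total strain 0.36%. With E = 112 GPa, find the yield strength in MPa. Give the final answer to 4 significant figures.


Offset strain = 0.002
Elastic strain at yield = total_strain - offset = 3.6e-03 - 0.002 = 1.6e-03
sigma_y = E * elastic_strain = 112000 * 1.6e-03
sigma_y = 179.2 MPa


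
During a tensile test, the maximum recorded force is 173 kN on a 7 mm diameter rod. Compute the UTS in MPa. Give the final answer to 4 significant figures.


A0 = pi*(d/2)^2 = pi*(7/2)^2 = 38.4845 mm^2
UTS = F_max / A0 = 173*1000 / 38.4845
UTS = 4495 MPa


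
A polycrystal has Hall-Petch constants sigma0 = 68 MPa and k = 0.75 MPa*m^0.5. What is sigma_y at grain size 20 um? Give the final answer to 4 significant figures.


sigma_y = sigma0 + k / sqrt(d)
d = 20 um = 2e-05 m
sigma_y = 68 + 0.75 / sqrt(2e-05)
sigma_y = 235.7 MPa


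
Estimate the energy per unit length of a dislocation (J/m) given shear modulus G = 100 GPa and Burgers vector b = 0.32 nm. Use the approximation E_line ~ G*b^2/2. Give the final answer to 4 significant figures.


E = G*b^2/2
b = 0.32 nm = 3.2e-10 m
G = 100 GPa = 1e+11 Pa
E = 0.5 * 1e+11 * (3.2e-10)^2
E = 5.12e-09 J/m


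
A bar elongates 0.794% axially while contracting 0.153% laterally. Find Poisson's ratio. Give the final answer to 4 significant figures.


nu = -epsilon_lat / epsilon_axial
Lateral strain is contraction (negative), so using magnitudes:
nu = 0.153 / 0.794
nu = 0.1927


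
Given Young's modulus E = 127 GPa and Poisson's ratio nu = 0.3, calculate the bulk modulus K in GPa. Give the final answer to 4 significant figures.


K = E / (3*(1-2*nu))
K = 127 / (3*(1-2*0.3))
K = 105.8 GPa


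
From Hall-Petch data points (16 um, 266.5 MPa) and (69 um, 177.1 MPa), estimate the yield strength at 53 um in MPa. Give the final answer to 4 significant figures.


sigma_y = sigma0 + k / sqrt(d)
1/sqrt(d1) = 1/sqrt(1.6e-05) = 250;  1/sqrt(d2) = 120.386
k = (sigma1 - sigma2) / (1/sqrt(d1) - 1/sqrt(d2)) = (266.5 - 177.1) / (250 - 120.386) = 0.68974 MPa*m^0.5
sigma0 = sigma1 - k/sqrt(d1) = 266.5 - 0.68974*250 = 94.0651 MPa
sigma_y(d3) = 94.0651 + 0.68974 / sqrt(5.3e-05) = 188.8 MPa


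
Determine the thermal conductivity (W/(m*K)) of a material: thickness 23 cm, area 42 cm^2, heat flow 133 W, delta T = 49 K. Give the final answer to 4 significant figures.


k = Q*L / (A*dT)
L = 0.23 m, A = 4.2e-03 m^2
k = 133 * 0.23 / (4.2e-03 * 49)
k = 148.6 W/(m*K)


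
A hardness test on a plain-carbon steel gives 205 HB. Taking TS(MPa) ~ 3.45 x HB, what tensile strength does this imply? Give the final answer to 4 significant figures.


TS (MPa) = 3.45 * HB
TS = 3.45 * 205
TS = 707.3 MPa


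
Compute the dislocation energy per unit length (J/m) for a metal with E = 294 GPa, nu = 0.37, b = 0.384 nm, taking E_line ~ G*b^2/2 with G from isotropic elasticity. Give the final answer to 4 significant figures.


Step 1: G = E / (2*(1+nu))
G = 294 / (2*(1+0.37)) = 107.299 GPa = 1.07299e+11 Pa
Step 2: E_line = G*b^2/2
b = 0.384 nm = 3.84e-10 m
E_line = 0.5 * 1.07299e+11 * (3.84e-10)^2 = 7.911e-09 J/m


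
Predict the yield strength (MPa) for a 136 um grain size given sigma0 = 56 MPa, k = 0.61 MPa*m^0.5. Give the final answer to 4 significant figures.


sigma_y = sigma0 + k / sqrt(d)
d = 136 um = 1.36e-04 m
sigma_y = 56 + 0.61 / sqrt(1.36e-04)
sigma_y = 108.3 MPa


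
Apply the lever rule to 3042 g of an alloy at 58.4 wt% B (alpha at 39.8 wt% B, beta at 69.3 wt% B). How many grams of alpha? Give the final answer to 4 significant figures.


f_alpha = (C_beta - C0) / (C_beta - C_alpha)
f_alpha = (69.3 - 58.4) / (69.3 - 39.8) = 0.369492
m_alpha = f_alpha * m_total = 0.369492 * 3042 = 1124 g


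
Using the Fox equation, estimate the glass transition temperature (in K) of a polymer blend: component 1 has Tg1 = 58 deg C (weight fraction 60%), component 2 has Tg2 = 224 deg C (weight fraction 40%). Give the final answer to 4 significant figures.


1/Tg = w1/Tg1 + w2/Tg2 (in Kelvin)
Tg1 = 331.15 K, Tg2 = 497.15 K
1/Tg = 0.6/331.15 + 0.4/497.15
Tg = 382.2 K


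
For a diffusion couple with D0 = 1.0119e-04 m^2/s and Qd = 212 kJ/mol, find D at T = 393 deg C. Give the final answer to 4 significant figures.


D = D0 * exp(-Qd / (R*T))
T = 666.15 K
D = 1.0119e-04 * exp(-212e3 / (8.314 * 666.15))
D = 2.405e-21 m^2/s


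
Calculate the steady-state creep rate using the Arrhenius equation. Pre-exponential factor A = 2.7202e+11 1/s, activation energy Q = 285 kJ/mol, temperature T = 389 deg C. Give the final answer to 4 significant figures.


rate = A * exp(-Q / (R*T))
T = 389 + 273.15 = 662.15 K
rate = 2.7202e+11 * exp(-285e3 / (8.314 * 662.15))
rate = 8.936e-12 1/s


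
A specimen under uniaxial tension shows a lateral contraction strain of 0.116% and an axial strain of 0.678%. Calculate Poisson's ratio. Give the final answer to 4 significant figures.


nu = -epsilon_lat / epsilon_axial
Lateral strain is contraction (negative), so using magnitudes:
nu = 0.116 / 0.678
nu = 0.1711


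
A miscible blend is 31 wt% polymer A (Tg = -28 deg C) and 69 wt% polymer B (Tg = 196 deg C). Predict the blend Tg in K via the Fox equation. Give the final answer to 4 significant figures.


1/Tg = w1/Tg1 + w2/Tg2 (in Kelvin)
Tg1 = 245.15 K, Tg2 = 469.15 K
1/Tg = 0.31/245.15 + 0.69/469.15
Tg = 365.6 K


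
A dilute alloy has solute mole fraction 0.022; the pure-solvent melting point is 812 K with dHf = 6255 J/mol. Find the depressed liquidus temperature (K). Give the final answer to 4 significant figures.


dT = R*Tm^2*x / dHf
dT = 8.314 * 812^2 * 0.022 / 6255
dT = 19.2805 K
T_new = 812 - 19.2805 = 792.7 K


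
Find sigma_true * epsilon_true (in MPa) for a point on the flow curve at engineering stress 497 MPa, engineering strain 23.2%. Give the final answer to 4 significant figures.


sigma_true = sigma_eng * (1 + epsilon_eng)
sigma_true = 497 * (1 + 0.232) = 612.304 MPa
epsilon_true = ln(1 + epsilon_eng)
epsilon_true = ln(1 + 0.232) = 0.208639
sigma_true * epsilon_true = 612.304 * 0.208639 = 127.8 MPa


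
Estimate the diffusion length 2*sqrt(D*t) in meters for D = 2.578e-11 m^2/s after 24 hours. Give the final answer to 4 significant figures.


t = 24 hr = 86400 s
Diffusion length = 2*sqrt(D*t)
= 2*sqrt(2.578e-11 * 86400)
= 2.985e-03 m


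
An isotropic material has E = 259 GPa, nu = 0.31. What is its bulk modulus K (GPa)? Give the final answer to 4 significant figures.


K = E / (3*(1-2*nu))
K = 259 / (3*(1-2*0.31))
K = 227.2 GPa


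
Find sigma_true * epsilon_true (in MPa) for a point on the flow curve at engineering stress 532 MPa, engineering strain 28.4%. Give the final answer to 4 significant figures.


sigma_true = sigma_eng * (1 + epsilon_eng)
sigma_true = 532 * (1 + 0.284) = 683.088 MPa
epsilon_true = ln(1 + epsilon_eng)
epsilon_true = ln(1 + 0.284) = 0.24998
sigma_true * epsilon_true = 683.088 * 0.24998 = 170.8 MPa


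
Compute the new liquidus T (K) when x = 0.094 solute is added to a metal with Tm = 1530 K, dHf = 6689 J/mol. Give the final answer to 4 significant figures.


dT = R*Tm^2*x / dHf
dT = 8.314 * 1530^2 * 0.094 / 6689
dT = 273.501 K
T_new = 1530 - 273.501 = 1256 K


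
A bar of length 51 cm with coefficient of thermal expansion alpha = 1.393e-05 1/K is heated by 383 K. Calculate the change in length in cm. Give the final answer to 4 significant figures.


dL = L0 * alpha * dT
dL = 51 * 1.393e-05 * 383
dL = 0.2721 cm


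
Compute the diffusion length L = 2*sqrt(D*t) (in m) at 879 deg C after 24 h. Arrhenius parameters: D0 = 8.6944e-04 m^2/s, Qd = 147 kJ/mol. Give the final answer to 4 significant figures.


Step 1: D = D0 * exp(-Qd/(R*T))
T = 1152.15 K
D = 8.6944e-04 * exp(-147e3 / (8.314 * 1152.15)) = 1.88152e-10 m^2/s
Step 2: L = 2*sqrt(D*t)
t = 24 h = 86400 s
L = 2*sqrt(1.88152e-10 * 86400) = 8.064e-03 m


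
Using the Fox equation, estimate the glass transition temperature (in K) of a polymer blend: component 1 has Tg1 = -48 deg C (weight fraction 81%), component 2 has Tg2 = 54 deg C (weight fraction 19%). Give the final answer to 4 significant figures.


1/Tg = w1/Tg1 + w2/Tg2 (in Kelvin)
Tg1 = 225.15 K, Tg2 = 327.15 K
1/Tg = 0.81/225.15 + 0.19/327.15
Tg = 239.3 K


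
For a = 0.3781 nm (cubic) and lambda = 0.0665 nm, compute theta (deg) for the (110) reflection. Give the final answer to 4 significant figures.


d = a / sqrt(h^2+k^2+l^2)
d = 0.3781 / sqrt(2) = 0.267357 nm
lambda = 2*d*sin(theta)  =>  sin(theta) = lambda / (2*d)
sin(theta) = 0.0665 / (2 * 0.267357) = 0.124366
theta = 7.144 deg


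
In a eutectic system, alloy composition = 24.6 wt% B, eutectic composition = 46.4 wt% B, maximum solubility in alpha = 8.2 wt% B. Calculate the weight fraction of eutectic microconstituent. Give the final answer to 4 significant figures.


f_primary = (C_e - C0) / (C_e - C_alpha_max)
f_primary = (46.4 - 24.6) / (46.4 - 8.2)
f_primary = 0.570681
f_eutectic = 1 - 0.570681 = 0.4293


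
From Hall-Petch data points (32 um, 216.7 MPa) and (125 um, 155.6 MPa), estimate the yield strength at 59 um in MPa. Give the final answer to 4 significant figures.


sigma_y = sigma0 + k / sqrt(d)
1/sqrt(d1) = 1/sqrt(3.2e-05) = 176.777;  1/sqrt(d2) = 89.4427
k = (sigma1 - sigma2) / (1/sqrt(d1) - 1/sqrt(d2)) = (216.7 - 155.6) / (176.777 - 89.4427) = 0.699613 MPa*m^0.5
sigma0 = sigma1 - k/sqrt(d1) = 216.7 - 0.699613*176.777 = 93.0247 MPa
sigma_y(d3) = 93.0247 + 0.699613 / sqrt(5.9e-05) = 184.1 MPa


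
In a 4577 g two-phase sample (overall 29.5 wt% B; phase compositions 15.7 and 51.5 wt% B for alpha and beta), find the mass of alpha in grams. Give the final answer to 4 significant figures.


f_alpha = (C_beta - C0) / (C_beta - C_alpha)
f_alpha = (51.5 - 29.5) / (51.5 - 15.7) = 0.614525
m_alpha = f_alpha * m_total = 0.614525 * 4577 = 2813 g


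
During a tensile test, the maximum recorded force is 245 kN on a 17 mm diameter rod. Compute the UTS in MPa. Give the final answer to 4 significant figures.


A0 = pi*(d/2)^2 = pi*(17/2)^2 = 226.98 mm^2
UTS = F_max / A0 = 245*1000 / 226.98
UTS = 1079 MPa


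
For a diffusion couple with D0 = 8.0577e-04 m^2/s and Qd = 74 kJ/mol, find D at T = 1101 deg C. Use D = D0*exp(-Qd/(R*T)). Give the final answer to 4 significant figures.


D = D0 * exp(-Qd / (R*T))
T = 1374.15 K
D = 8.0577e-04 * exp(-74e3 / (8.314 * 1374.15))
D = 1.239e-06 m^2/s


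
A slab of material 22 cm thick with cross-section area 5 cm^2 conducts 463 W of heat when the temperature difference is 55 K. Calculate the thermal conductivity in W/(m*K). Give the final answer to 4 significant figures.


k = Q*L / (A*dT)
L = 0.22 m, A = 5e-04 m^2
k = 463 * 0.22 / (5e-04 * 55)
k = 3704 W/(m*K)


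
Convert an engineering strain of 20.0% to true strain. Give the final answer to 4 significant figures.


epsilon_true = ln(1 + epsilon_eng)
epsilon_true = ln(1 + 0.2)
epsilon_true = 0.1823


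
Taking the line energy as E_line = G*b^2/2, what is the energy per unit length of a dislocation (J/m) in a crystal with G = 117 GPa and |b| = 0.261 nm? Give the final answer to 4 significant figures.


E = G*b^2/2
b = 0.261 nm = 2.61e-10 m
G = 117 GPa = 1.17e+11 Pa
E = 0.5 * 1.17e+11 * (2.61e-10)^2
E = 3.985e-09 J/m


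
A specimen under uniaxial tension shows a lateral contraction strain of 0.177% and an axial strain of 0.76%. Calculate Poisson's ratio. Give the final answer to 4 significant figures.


nu = -epsilon_lat / epsilon_axial
Lateral strain is contraction (negative), so using magnitudes:
nu = 0.177 / 0.76
nu = 0.2329


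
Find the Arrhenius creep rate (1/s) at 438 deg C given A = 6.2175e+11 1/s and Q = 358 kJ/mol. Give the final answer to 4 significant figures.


rate = A * exp(-Q / (R*T))
T = 438 + 273.15 = 711.15 K
rate = 6.2175e+11 * exp(-358e3 / (8.314 * 711.15))
rate = 3.142e-15 1/s


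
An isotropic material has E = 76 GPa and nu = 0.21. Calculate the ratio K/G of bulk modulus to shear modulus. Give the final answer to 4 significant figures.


G = E / (2*(1+nu))
G = 76 / (2*(1+0.21)) = 31.405 GPa
K = E / (3*(1-2*nu))
K = 76 / (3*(1-2*0.21)) = 43.6782 GPa
K/G = 43.6782 / 31.405 = 1.391


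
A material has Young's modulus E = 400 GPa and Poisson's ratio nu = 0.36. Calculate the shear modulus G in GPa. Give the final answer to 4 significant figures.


G = E / (2*(1+nu))
G = 400 / (2*(1+0.36))
G = 147.1 GPa


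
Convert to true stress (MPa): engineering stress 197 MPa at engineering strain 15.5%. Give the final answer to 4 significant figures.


sigma_true = sigma_eng * (1 + epsilon_eng)
sigma_true = 197 * (1 + 0.155)
sigma_true = 227.5 MPa


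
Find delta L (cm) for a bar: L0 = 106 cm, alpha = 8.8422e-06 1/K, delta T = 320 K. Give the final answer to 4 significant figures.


dL = L0 * alpha * dT
dL = 106 * 8.8422e-06 * 320
dL = 0.2999 cm


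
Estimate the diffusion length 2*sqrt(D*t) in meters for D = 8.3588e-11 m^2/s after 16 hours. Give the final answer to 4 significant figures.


t = 16 hr = 57600 s
Diffusion length = 2*sqrt(D*t)
= 2*sqrt(8.3588e-11 * 57600)
= 4.388e-03 m


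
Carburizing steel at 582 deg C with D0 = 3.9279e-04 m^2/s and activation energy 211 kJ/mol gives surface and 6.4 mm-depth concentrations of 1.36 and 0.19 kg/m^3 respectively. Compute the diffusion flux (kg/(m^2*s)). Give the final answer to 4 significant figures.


Step 1: D = D0 * exp(-Qd/(R*T))
T = 582 + 273.15 = 855.15 K
D = 3.9279e-04 * exp(-211e3 / (8.314 * 855.15)) = 5.07344e-17 m^2/s
Step 2: J = D * (C1 - C2) / dx
J = 5.07344e-17 * (1.36 - 0.19) / 6.4e-03
J = 9.275e-15 kg/(m^2*s)
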